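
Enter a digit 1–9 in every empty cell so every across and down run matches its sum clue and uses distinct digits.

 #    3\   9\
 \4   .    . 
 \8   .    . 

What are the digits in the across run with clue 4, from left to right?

1 3

4 in 2 cells must be {1,3}; 3 in 2 cells must be {1,2}.
The 4 across and the 3 down share only 1, so R1C1 = 1.
R1C2 = 4 − 1 = 3 completes the 4 across.
R2C1 = 3 − 1 = 2 completes the 3 down.
R2C2 = 8 − 2 = 6 completes the 8 across.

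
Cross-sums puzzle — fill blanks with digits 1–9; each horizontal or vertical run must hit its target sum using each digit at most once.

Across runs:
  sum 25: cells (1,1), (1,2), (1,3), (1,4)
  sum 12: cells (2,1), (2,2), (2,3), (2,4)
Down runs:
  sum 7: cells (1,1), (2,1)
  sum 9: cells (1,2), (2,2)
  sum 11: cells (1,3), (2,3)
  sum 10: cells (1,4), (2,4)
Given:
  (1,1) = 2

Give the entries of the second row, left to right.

5 1 2 4

(2,1) = 7 − 2 = 5 completes the 7 down.
Nothing is forced directly, so branch on (1,2), whose candidates are 6 or 8. If (1,2) = 6: then (2,2) would have to be in {1,2,4} for the 12 across but in {3} for the 9 down — contradiction. So (1,2) = 8.
(2,2) = 9 − 8 = 1 completes the 9 down.
No cell is forced outright now. (2,3) can only be 2 or 4 (the digits allowed by both its 12 across and its 11 down). If (2,3) = 4: then (1,3) would have to be in {6,9} for the 25 across but in {7} for the 11 down — contradiction. So (2,3) = 2.
(1,3) = 11 − 2 = 9 completes the 11 down.
(1,4) = 25 − 19 = 6 completes the 25 across.
(2,4) = 12 − 8 = 4 completes the 12 across.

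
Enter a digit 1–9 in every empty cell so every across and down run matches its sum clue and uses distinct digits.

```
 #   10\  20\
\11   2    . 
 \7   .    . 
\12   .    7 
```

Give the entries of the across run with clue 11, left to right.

R1C2 = 11 − 2 = 9 completes the 11 across.
R2C2 = 20 − 16 = 4 completes the 20 down.
R3C1 = 12 − 7 = 5 completes the 12 across.
R2C1 = 7 − 4 = 3 completes the 7 across.

2, 9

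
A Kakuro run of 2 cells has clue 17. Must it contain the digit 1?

The only way to make 17 from 2 distinct digits is {8,9}, which does not contain 1.

No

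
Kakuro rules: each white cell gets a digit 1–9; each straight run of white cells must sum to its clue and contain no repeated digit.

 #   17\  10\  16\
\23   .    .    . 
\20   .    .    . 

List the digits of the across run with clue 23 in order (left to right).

8, 6, 9

23 in 3 cells must be {6,8,9}; 17 in 2 cells must be {8,9}; 16 in 2 cells must be {7,9}.
The 23 across and the 16 down share only 9, so R1C3 = 9.
R2C3 = 16 − 9 = 7 completes the 16 down.
Given what's placed, R1C1 must be 8 to fit the 23 across and 17 down.
R1C2 = 23 − 17 = 6 completes the 23 across.
R2C1 = 17 − 8 = 9 completes the 17 down.
R2C2 = 20 − 16 = 4 completes the 20 across.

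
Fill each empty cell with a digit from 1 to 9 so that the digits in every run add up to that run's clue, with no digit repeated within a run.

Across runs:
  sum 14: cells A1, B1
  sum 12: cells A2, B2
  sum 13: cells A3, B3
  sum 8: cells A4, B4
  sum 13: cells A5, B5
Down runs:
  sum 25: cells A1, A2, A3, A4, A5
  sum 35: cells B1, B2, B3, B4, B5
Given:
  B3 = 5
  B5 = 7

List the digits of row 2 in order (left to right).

35 in 5 cells must be {5,6,7,8,9}.
A3 = 13 − 5 = 8 completes the 13 across.
Given what's placed, B4 must be 6 to fit the 8 across and 35 down.
A5 = 13 − 7 = 6 completes the 13 across.
A1 = 5: the only remaining digit allowed by both the 14 across and the 25 down.
B1 = 14 − 5 = 9 completes the 14 across.
Given what's placed, A2 must be 4 to fit the 12 across and 25 down.
B2 = 12 − 4 = 8 completes the 12 across.

4, 8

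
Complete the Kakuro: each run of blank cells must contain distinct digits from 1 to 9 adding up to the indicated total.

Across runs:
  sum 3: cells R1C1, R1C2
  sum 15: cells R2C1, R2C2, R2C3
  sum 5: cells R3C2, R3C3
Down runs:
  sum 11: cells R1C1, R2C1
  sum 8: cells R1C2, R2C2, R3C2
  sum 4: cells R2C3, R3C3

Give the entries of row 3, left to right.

2 3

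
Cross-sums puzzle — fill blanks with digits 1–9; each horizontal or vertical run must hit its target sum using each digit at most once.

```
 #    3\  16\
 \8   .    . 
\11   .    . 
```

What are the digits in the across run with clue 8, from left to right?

1 7

3 in 2 cells must be {1,2}; 16 in 2 cells must be {7,9}.
The 8 across and the 16 down share only 7, so R1C2 = 7.
The 11 across and the 3 down share only 2, so R2C1 = 2.
R2C2 = 11 − 2 = 9 completes the 11 across.
R1C1 = 8 − 7 = 1 completes the 8 across.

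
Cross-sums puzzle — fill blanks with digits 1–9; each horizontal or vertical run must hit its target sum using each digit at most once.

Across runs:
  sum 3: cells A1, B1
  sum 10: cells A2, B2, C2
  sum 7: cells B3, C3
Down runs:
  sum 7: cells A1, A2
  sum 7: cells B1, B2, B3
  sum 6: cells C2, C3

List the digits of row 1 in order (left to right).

3 in 2 cells must be {1,2}; 7 in 3 cells must be {1,2,4}.
Nothing is forced directly, so branch on A1, whose candidates are 1 or 2. If A1 = 1: that forces B1 = 2, A2 = 6, B2 = 1, after which C2 would have to be in {3} for the 10 across but in {1,2,4,5} for the 6 down — contradiction. So A1 = 2.
B1 = 3 − 2 = 1 completes the 3 across.
A2 = 7 − 2 = 5 completes the 7 down.
No cell is forced outright now. B2 can only be 2 or 4 (the digits allowed by both its 10 across and its 7 down). If B2 = 2: then C2 would have to be in {3} for the 10 across but in {1,2,4,5} for the 6 down — contradiction. So B2 = 4.
C2 = 10 − 9 = 1 completes the 10 across.
B3 = 7 − 5 = 2 completes the 7 down.
C3 = 7 − 2 = 5 completes the 7 across.

2 1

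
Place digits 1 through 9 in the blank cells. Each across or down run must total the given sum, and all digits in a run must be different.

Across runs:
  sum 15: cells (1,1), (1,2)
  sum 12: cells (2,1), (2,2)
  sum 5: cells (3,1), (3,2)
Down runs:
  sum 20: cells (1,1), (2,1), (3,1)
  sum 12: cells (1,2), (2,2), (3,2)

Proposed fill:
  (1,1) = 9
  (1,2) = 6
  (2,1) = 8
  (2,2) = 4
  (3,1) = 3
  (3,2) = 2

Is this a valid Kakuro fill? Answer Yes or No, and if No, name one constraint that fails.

Across: 9+6=15; 8+4=12; 3+2=5. Down: 9+8+3=20; 6+4+2=12. No digit repeats within any run.

Yes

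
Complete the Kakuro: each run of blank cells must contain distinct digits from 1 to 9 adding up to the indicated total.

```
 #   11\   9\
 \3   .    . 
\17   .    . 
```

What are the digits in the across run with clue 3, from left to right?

2 1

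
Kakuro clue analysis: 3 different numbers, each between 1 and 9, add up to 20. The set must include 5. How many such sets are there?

2

3 distinct digits from 1–9 sum between 6 and 24.
Keeping only sets containing 5.
Enumerating: {5,6,9}, {5,7,8}.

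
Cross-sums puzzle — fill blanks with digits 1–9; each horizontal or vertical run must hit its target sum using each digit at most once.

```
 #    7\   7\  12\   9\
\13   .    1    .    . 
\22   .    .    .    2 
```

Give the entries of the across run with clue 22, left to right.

5 6 9 2

R1C4 = 9 − 2 = 7 completes the 9 down.
R2C2 = 7 − 1 = 6 completes the 7 down.
Given what's placed, R1C3 must be 3 to fit the 13 across and 12 down.
R2C1 = 5: the only remaining digit allowed by both the 22 across and the 7 down.
R2C3 = 22 − 13 = 9 completes the 22 across.
R1C1 = 13 − 11 = 2 completes the 13 across.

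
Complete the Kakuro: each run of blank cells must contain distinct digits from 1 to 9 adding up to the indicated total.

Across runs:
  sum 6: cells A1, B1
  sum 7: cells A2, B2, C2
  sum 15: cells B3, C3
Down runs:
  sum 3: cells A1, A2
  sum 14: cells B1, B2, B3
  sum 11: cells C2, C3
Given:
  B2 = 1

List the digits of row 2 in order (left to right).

2, 1, 4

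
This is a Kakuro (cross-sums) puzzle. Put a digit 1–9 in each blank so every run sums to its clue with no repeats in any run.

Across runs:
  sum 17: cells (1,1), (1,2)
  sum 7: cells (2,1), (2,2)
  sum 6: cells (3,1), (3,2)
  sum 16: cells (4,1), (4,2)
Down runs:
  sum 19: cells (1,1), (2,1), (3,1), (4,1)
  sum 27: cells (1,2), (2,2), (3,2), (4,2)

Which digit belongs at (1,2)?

8

17 in 2 cells must be {8,9}; 16 in 2 cells must be {7,9}.
Nothing is forced directly, so branch on (4,1), whose candidates are 7 or 9. If (4,1) = 9: then (1,1) would have to be in {8,9} for the 17 across but in {1,2,3,4,5,6,7} for the 19 down — contradiction. So (4,1) = 7.
(4,2) = 16 − 7 = 9 completes the 16 across.
Given what's placed, (1,2) must be 8 to fit the 17 across and 27 down.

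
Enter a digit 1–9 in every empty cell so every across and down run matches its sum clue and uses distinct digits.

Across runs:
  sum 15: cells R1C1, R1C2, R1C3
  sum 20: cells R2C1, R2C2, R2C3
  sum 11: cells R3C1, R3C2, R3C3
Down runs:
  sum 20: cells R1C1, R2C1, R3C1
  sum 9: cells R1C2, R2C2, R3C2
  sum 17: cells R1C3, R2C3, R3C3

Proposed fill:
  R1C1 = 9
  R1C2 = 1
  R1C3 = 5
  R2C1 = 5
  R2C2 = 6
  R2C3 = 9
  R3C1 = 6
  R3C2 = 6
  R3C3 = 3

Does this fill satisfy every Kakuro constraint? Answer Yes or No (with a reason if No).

No — the across run R3C1–R3C3 sums to 15, not 11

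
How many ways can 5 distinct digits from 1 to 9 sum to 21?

5 distinct digits from 1–9 sum between 15 and 35.

8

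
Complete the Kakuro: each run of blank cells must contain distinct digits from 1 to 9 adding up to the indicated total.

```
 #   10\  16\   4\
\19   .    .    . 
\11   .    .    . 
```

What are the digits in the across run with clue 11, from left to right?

16 in 2 cells must be {7,9}; 4 in 2 cells must be {1,3}.
The 19 across and the 4 down share only 3, so R1C3 = 3.
The 11 across and the 16 down share only 7, so R2C2 = 7.
R2C3 = 4 − 3 = 1 completes the 4 down.
R1C2 = 16 − 7 = 9 completes the 16 down.
R2C1 = 11 − 8 = 3 completes the 11 across.
R1C1 = 19 − 12 = 7 completes the 19 across.

3, 7, 1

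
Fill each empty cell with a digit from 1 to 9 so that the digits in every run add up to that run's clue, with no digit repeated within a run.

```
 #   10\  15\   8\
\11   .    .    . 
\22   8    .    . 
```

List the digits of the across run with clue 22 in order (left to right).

8 9 5

R1C1 = 10 − 8 = 2 completes the 10 down.
Given what's placed, R2C2 must be 9 to fit the 22 across and 15 down.
R2C3 = 22 − 17 = 5 completes the 22 across.
R1C2 = 15 − 9 = 6 completes the 15 down.
R1C3 = 11 − 8 = 3 completes the 11 across.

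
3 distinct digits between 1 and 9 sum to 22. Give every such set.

3 distinct digits from 1–9 sum between 6 and 24.

{5,8,9}; {6,7,9}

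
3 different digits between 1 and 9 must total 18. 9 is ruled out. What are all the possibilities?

3 distinct digits from 1–9 sum between 6 and 24.
Dropping sets that contain 9.

{3,7,8}; {4,6,8}; {5,6,7}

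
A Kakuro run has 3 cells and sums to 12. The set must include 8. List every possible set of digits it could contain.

3 distinct digits from 1–9 sum between 6 and 24.
Keeping only sets containing 8.
Only one set works: {1,3,8}.

{1,3,8}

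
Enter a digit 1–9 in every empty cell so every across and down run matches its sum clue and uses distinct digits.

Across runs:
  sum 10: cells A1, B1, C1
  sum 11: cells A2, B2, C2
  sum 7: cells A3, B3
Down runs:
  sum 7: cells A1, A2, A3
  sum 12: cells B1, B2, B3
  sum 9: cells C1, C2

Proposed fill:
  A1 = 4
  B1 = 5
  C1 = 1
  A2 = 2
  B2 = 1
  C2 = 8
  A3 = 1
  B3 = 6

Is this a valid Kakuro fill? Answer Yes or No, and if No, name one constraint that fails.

Across: 4+5+1=10; 2+1+8=11; 1+6=7. Down: 4+2+1=7; 5+1+6=12; 1+8=9. No digit repeats within any run.

Yes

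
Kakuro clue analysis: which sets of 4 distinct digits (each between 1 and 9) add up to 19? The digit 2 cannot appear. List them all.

{1,3,6,9}; {1,3,7,8}; {1,4,5,9}; {1,4,6,8}; {1,5,6,7}; {3,4,5,7}

4 distinct digits from 1–9 sum between 10 and 30.
Dropping sets that contain 2.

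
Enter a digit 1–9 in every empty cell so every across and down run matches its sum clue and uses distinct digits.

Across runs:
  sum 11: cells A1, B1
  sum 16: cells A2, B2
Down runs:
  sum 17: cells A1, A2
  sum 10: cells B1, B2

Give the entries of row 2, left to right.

16 in 2 cells must be {7,9}; 17 in 2 cells must be {8,9}.
The 16 across and the 17 down share only 9, so A2 = 9.
B2 = 16 − 9 = 7 completes the 16 across.
A1 = 17 − 9 = 8 completes the 17 down.
B1 = 11 − 8 = 3 completes the 11 across.

9 7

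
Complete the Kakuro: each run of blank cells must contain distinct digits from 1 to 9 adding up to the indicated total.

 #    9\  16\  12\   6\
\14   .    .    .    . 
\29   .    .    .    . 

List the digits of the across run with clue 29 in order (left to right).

7, 9, 8, 5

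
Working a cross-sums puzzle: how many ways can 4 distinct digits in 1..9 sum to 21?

4 distinct digits from 1–9 sum between 10 and 30.

11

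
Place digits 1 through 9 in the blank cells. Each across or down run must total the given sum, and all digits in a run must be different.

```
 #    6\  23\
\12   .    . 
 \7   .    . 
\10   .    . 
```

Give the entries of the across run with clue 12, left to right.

6 in 3 cells must be {1,2,3}; 23 in 3 cells must be {6,8,9}.
The 12 across and the 6 down share only 3, so R1C1 = 3.
R1C2 = 12 − 3 = 9 completes the 12 across.
Given what's placed, R2C2 must be 6 to fit the 7 across and 23 down.
R3C2 = 23 − 15 = 8 completes the 23 down.
R2C1 = 7 − 6 = 1 completes the 7 across.
R3C1 = 10 − 8 = 2 completes the 10 across.

3, 9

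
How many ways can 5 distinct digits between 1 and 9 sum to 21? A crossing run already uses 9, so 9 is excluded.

5 distinct digits from 1–9 sum between 15 and 35.
Dropping sets that contain 9.
Enumerating: {1,2,3,7,8}, {1,2,4,6,8}, {1,2,5,6,7}, {1,3,4,5,8}, {1,3,4,6,7}, {2,3,4,5,7}.

6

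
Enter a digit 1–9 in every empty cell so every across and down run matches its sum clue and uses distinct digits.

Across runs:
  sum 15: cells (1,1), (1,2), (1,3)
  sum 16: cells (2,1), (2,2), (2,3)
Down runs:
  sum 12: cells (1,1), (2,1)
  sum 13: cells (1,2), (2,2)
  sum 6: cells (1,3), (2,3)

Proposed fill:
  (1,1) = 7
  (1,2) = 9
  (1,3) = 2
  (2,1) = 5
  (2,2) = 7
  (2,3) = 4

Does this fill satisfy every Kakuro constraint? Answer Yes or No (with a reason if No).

No — the across run (1,1)–(1,3) sums to 18, not 15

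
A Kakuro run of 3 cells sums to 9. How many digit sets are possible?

3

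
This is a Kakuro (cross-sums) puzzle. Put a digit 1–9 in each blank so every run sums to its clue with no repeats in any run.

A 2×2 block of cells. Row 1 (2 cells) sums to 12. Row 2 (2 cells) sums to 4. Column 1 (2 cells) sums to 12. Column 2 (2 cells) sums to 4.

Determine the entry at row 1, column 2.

4 in 2 cells must be {1,3}.
The 12 across and the 4 down share only 3, so (1,2) = 3.
The 4 across and the 12 down share only 3, so (2,1) = 3.
(2,2) = 4 − 3 = 1 completes the 4 across.
(1,1) = 12 − 3 = 9 completes the 12 across.

3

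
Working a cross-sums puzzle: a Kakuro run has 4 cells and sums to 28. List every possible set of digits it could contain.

4 distinct digits from 1–9 sum between 10 and 30.

{4,7,8,9}; {5,6,8,9}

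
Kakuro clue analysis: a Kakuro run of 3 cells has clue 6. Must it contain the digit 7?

The only way to make 6 from 3 distinct digits is {1,2,3}, which does not contain 7.

No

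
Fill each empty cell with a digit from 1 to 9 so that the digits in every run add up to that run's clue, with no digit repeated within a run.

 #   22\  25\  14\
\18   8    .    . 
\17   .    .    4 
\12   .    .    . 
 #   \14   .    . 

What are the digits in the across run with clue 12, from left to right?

R2C1 = 5: the only remaining digit allowed by both the 17 across and the 22 down.
R2C2 = 17 − 9 = 8 completes the 17 across.
R3C1 = 22 − 13 = 9 completes the 22 down.
No cell is forced outright now. R4C3 can only be 5 or 6 (the digits allowed by both its 14 across and its 14 down). If R4C3 = 6: that forces R3C3 = 1, after which R4C2 would have to be in {8} for the 14 across but in {1,2,3,4,5,6,7,9} for the 25 down — contradiction. So R4C3 = 5.
R1C3 = 3: the only remaining digit allowed by both the 18 across and the 14 down.
R3C3 = 14 − 12 = 2 completes the 14 down.
R4C2 = 14 − 5 = 9 completes the 14 across.
R1C2 = 18 − 11 = 7 completes the 18 across.
R3C2 = 12 − 11 = 1 completes the 12 across.

9 1 2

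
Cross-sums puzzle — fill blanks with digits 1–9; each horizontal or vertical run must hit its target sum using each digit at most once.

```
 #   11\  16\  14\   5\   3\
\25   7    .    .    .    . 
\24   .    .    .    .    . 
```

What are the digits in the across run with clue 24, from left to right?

4 7 8 3 2

16 in 2 cells must be {7,9}; 3 in 2 cells must be {1,2}.
Given what's placed, R1C2 must be 9 to fit the 25 across and 16 down.
R2C1 = 11 − 7 = 4 completes the 11 down.
R2C2 = 16 − 9 = 7 completes the 16 down.
No cell is forced outright now. R1C3 can only be 5 or 6 (the digits allowed by both its 25 across and its 14 down). If R1C3 = 5: that forces R1C5 = 1, R2C3 = 9, after which R2C5 would have to be in {1,3} for the 24 across but in {2} for the 3 down — contradiction. So R1C3 = 6.
R2C3 = 14 − 6 = 8 completes the 14 down.
Given what's placed, R2C5 must be 2 to fit the 24 across and 3 down.
R1C5 = 3 − 2 = 1 completes the 3 down.
R2C4 = 24 − 21 = 3 completes the 24 across.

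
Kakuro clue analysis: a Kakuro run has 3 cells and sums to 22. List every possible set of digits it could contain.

3 distinct digits from 1–9 sum between 6 and 24.

{5,8,9}; {6,7,9}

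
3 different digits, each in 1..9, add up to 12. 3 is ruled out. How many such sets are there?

3 distinct digits from 1–9 sum between 6 and 24.
Dropping sets that contain 3.
Enumerating: {1,2,9}, {1,4,7}, {1,5,6}, {2,4,6}.

4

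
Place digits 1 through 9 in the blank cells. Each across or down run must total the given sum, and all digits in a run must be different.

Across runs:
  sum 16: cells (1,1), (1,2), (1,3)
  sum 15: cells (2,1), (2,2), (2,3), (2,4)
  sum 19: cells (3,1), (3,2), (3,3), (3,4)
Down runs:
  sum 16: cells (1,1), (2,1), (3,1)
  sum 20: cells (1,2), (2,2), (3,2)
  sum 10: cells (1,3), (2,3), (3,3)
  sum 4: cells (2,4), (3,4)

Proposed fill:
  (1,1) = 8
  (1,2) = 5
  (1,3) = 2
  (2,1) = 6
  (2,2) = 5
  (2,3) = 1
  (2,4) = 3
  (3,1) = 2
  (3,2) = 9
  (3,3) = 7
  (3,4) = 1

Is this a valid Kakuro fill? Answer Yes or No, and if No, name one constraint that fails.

No — the across run (1,1)–(1,3) sums to 15, not 16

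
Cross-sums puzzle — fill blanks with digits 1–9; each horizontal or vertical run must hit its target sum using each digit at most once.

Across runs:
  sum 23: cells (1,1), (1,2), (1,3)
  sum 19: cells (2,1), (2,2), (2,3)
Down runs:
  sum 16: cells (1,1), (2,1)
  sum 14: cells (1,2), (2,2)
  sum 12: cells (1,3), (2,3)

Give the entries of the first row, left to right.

9 6 8

23 in 3 cells must be {6,8,9}; 16 in 2 cells must be {7,9}.
The 23 across and the 16 down share only 9, so (1,1) = 9.
Given what's placed, (1,3) must be 8 to fit the 23 across and 12 down.
(2,1) = 16 − 9 = 7 completes the 16 down.
(2,3) = 12 − 8 = 4 completes the 12 down.
(1,2) = 23 − 17 = 6 completes the 23 across.
(2,2) = 19 − 11 = 8 completes the 19 across.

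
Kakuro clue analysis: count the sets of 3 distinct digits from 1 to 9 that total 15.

3 distinct digits from 1–9 sum between 6 and 24.

8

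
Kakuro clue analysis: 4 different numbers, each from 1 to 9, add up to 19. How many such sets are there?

11

4 distinct digits from 1–9 sum between 10 and 30.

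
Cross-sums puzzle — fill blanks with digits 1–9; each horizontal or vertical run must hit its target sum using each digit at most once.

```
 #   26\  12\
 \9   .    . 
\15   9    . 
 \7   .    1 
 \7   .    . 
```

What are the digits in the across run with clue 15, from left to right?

9 6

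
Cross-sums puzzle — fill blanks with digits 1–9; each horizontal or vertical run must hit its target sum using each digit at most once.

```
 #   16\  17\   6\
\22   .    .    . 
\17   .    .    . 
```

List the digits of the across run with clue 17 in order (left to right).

16 in 2 cells must be {7,9}; 17 in 2 cells must be {8,9}.
The 22 across and the 6 down share only 5, so R1C3 = 5.
R2C3 = 6 − 5 = 1 completes the 6 down.
Given what's placed, R1C1 must be 9 to fit the 22 across and 16 down.
R1C2 = 22 − 14 = 8 completes the 22 across.
R2C1 = 16 − 9 = 7 completes the 16 down.
R2C2 = 17 − 8 = 9 completes the 17 across.

7 9 1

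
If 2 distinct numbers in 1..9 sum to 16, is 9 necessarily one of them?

Yes

The only way to make 16 from 2 distinct digits is {7,9}, which contains 9.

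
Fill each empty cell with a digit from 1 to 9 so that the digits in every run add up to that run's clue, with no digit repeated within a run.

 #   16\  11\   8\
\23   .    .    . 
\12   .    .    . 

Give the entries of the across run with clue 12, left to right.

7, 3, 2

23 in 3 cells must be {6,8,9}; 16 in 2 cells must be {7,9}.
The 23 across and the 16 down share only 9, so R1C1 = 9.
Given what's placed, R1C3 must be 6 to fit the 23 across and 8 down.
R2C1 = 16 − 9 = 7 completes the 16 down.
R2C3 = 8 − 6 = 2 completes the 8 down.
R1C2 = 23 − 15 = 8 completes the 23 across.
R2C2 = 12 − 9 = 3 completes the 12 across.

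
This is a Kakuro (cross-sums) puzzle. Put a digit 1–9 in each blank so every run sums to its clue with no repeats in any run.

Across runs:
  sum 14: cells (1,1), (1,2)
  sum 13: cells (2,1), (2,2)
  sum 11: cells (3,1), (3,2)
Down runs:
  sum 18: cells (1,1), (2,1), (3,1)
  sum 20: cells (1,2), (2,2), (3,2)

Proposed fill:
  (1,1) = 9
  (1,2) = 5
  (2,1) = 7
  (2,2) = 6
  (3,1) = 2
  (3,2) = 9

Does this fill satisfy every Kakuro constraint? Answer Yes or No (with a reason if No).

Yes

Across: 9+5=14; 7+6=13; 2+9=11. Down: 9+7+2=18; 5+6+9=20. No digit repeats within any run.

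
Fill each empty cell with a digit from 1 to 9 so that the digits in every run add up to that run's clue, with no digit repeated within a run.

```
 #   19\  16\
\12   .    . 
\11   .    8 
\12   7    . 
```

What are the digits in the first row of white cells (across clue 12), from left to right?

R2C1 = 11 − 8 = 3 completes the 11 across.
R3C2 = 12 − 7 = 5 completes the 12 across.
R1C1 = 19 − 10 = 9 completes the 19 down.
R1C2 = 12 − 9 = 3 completes the 12 across.

9, 3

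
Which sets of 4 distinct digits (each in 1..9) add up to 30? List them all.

{6,7,8,9}

4 distinct digits from 1–9 sum between 10 and 30.
Only one set works: {6,7,8,9}.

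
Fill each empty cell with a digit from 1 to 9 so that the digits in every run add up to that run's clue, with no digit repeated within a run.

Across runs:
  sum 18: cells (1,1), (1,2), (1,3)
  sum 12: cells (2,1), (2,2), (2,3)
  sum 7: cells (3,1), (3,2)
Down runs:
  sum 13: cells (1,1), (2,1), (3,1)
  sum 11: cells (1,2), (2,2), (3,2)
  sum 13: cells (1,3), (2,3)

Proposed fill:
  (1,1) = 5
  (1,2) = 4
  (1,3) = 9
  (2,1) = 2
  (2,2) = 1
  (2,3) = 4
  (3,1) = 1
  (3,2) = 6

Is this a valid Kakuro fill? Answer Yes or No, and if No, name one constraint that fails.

No — the down run (1,1)–(3,1) sums to 8, not 13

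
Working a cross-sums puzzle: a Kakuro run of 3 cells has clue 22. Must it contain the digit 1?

No

Counterexample: {5,8,9} sums to 22 without using 1.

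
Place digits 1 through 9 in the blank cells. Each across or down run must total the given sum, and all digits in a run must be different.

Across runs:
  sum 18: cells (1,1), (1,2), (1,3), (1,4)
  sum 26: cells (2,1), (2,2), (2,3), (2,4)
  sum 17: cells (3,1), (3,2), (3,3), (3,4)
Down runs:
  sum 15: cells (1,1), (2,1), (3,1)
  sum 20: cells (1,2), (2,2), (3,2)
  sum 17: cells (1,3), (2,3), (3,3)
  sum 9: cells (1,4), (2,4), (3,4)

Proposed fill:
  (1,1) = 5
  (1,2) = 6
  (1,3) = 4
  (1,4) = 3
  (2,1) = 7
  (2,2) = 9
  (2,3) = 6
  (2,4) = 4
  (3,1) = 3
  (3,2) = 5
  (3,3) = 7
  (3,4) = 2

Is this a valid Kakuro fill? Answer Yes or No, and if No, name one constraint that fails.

Yes

Across: 5+6+4+3=18; 7+9+6+4=26; 3+5+7+2=17. Down: 5+7+3=15; 6+9+5=20; 4+6+7=17; 3+4+2=9. No digit repeats within any run.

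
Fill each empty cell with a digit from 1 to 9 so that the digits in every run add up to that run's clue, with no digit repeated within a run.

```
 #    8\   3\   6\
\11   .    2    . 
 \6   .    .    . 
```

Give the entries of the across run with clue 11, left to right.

6 in 3 cells must be {1,2,3}; 3 in 2 cells must be {1,2}.
R2C2 = 3 − 2 = 1 completes the 3 down.
Given what's placed, R2C3 must be 2 to fit the 6 across and 6 down.
R1C3 = 6 − 2 = 4 completes the 6 down.
R2C1 = 6 − 3 = 3 completes the 6 across.
R1C1 = 11 − 6 = 5 completes the 11 across.

5 2 4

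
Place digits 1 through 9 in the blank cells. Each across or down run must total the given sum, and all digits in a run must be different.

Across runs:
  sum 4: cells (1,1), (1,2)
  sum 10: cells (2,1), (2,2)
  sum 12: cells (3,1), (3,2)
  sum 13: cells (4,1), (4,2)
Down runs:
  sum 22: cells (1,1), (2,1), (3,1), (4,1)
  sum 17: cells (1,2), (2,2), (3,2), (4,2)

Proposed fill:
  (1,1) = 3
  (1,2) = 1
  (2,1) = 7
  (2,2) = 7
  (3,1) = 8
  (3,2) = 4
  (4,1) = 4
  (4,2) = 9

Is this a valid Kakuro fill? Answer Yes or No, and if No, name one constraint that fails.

No — the across run (2,1)–(2,2) sums to 14, not 10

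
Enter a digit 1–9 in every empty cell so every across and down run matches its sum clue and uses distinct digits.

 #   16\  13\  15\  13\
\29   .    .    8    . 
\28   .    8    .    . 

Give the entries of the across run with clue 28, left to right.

9, 8, 7, 4

29 in 4 cells must be {5,7,8,9}; 16 in 2 cells must be {7,9}.
R1C2 = 13 − 8 = 5 completes the 13 down.
R2C3 = 15 − 8 = 7 completes the 15 down.
R2C1 = 9: the only remaining digit allowed by both the 28 across and the 16 down.
R2C4 = 28 − 24 = 4 completes the 28 across.
R1C1 = 16 − 9 = 7 completes the 16 down.
R1C4 = 29 − 20 = 9 completes the 29 across.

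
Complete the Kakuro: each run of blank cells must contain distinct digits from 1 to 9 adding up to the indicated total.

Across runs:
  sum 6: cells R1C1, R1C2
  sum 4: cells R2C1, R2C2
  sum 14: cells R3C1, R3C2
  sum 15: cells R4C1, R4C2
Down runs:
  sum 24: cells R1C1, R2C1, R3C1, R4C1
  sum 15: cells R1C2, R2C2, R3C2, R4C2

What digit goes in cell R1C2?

4 in 2 cells must be {1,3}.
Nothing is forced directly, so branch on R2C1, whose candidates are 1 or 3. If R2C1 = 1: then R1C1 would have to be in {1,2,4,5} for the 6 across but in {6,8,9} for the 24 down — contradiction. So R2C1 = 3.
R2C2 = 4 − 3 = 1 completes the 4 across.
Nothing is forced directly, so branch on R1C1, whose candidates are 4 or 5. If R1C1 = 5: then R1C2 would have to be in {1} for the 6 across but in {2,3,4,5,6,7,8,9} for the 15 down — contradiction. So R1C1 = 4.
R1C2 = 6 − 4 = 2 completes the 6 across.

2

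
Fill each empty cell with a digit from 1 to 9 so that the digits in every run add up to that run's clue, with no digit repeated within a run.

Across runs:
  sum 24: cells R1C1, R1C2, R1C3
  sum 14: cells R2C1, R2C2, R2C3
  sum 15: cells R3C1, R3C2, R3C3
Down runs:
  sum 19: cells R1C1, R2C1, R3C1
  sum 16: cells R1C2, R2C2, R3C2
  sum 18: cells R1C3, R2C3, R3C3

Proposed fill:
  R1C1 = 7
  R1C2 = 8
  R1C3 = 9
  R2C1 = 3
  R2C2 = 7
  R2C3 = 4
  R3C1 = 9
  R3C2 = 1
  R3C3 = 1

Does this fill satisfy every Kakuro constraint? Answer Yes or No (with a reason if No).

No — the down run R1C3–R3C3 sums to 14, not 18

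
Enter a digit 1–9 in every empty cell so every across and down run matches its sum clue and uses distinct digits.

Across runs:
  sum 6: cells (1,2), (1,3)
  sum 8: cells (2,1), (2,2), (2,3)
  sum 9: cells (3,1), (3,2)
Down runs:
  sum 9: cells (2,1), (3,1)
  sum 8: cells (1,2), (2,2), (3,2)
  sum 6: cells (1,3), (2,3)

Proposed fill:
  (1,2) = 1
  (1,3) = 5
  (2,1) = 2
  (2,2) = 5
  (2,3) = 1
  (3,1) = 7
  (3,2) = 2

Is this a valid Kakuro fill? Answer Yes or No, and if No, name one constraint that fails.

Across: 1+5=6; 2+5+1=8; 7+2=9. Down: 2+7=9; 1+5+2=8; 5+1=6. No digit repeats within any run.

Yes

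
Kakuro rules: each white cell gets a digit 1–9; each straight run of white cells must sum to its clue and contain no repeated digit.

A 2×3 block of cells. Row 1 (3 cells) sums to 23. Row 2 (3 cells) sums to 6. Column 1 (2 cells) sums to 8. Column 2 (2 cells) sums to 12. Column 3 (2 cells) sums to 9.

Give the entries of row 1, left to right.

23 in 3 cells must be {6,8,9}; 6 in 3 cells must be {1,2,3}.
The 23 across and the 8 down share only 6, so (1,1) = 6.
Given what's placed, (1,3) must be 8 to fit the 23 across and 9 down.
(2,1) = 8 − 6 = 2 completes the 8 down.
(2,2) = 3: the only remaining digit allowed by both the 6 across and the 12 down.
(2,3) = 6 − 5 = 1 completes the 6 across.
(1,2) = 23 − 14 = 9 completes the 23 across.

6 9 8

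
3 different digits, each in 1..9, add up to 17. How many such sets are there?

7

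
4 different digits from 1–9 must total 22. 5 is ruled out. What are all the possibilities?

{1,4,8,9}; {1,6,7,8}; {2,3,8,9}; {2,4,7,9}; {3,4,6,9}; {3,4,7,8}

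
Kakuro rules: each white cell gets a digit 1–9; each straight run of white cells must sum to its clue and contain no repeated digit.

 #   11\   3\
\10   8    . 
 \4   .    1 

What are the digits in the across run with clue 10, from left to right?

8, 2

4 in 2 cells must be {1,3}; 3 in 2 cells must be {1,2}.
R1C2 = 10 − 8 = 2 completes the 10 across.
R2C1 = 4 − 1 = 3 completes the 4 across.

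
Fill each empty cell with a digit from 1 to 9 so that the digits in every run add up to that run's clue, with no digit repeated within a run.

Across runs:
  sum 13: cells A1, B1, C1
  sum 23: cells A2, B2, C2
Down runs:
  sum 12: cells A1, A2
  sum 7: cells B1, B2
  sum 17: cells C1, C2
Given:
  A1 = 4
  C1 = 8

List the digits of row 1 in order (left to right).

4 1 8

23 in 3 cells must be {6,8,9}; 17 in 2 cells must be {8,9}.
B1 = 13 − 12 = 1 completes the 13 across.
A2 = 12 − 4 = 8 completes the 12 down.
B2 = 7 − 1 = 6 completes the 7 down.
C2 = 23 − 14 = 9 completes the 23 across.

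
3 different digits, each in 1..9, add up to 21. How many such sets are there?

3

3 distinct digits from 1–9 sum between 6 and 24.
Enumerating: {4,8,9}, {5,7,9}, {6,7,8}.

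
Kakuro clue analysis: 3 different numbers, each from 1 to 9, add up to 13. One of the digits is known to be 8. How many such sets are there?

2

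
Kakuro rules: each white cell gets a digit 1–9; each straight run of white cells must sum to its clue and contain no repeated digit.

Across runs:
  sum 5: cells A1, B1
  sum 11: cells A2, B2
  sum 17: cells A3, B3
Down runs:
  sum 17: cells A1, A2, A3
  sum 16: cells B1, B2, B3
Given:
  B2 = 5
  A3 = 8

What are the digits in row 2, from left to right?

6 5

17 in 2 cells must be {8,9}.
A2 = 11 − 5 = 6 completes the 11 across.
B3 = 17 − 8 = 9 completes the 17 across.
A1 = 17 − 14 = 3 completes the 17 down.
B1 = 5 − 3 = 2 completes the 5 across.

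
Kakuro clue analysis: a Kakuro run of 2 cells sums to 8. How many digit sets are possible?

3

2 distinct digits from 1–9 sum between 3 and 17.
Enumerating: {1,7}, {2,6}, {3,5}.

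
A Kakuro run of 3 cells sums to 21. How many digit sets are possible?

3 distinct digits from 1–9 sum between 6 and 24.
Enumerating: {4,8,9}, {5,7,9}, {6,7,8}.

3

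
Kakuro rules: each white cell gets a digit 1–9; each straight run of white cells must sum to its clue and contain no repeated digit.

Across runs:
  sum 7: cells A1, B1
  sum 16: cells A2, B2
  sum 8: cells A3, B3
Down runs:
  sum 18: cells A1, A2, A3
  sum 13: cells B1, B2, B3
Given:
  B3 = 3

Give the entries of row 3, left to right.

5 3

16 in 2 cells must be {7,9}.
B2 = 9: the only remaining digit allowed by both the 16 across and the 13 down.
A3 = 8 − 3 = 5 completes the 8 across.
B1 = 13 − 12 = 1 completes the 13 down.
A2 = 16 − 9 = 7 completes the 16 across.
A1 = 7 − 1 = 6 completes the 7 across.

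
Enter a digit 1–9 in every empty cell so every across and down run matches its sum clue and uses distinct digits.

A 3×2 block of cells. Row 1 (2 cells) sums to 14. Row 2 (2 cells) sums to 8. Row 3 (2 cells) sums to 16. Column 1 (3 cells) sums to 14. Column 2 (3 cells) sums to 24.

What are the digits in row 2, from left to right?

1 7

16 in 2 cells must be {7,9}; 24 in 3 cells must be {7,8,9}.
The 8 across and the 24 down share only 7, so (2,2) = 7.
Given what's placed, (3,2) must be 9 to fit the 16 across and 24 down.
(1,2) = 24 − 16 = 8 completes the 24 down.
(2,1) = 8 − 7 = 1 completes the 8 across.
(3,1) = 16 − 9 = 7 completes the 16 across.
(1,1) = 14 − 8 = 6 completes the 14 across.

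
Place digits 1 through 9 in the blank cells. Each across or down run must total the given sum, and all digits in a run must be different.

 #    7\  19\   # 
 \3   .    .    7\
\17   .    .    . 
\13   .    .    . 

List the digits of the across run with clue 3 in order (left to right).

1 2

3 in 2 cells must be {1,2}; 7 in 3 cells must be {1,2,4}.
Only 2 fits R1C2 under both its across sum 3 and down sum 19.
R1C1 = 3 − 2 = 1 completes the 3 across.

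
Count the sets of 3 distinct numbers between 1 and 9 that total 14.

8

3 distinct digits from 1–9 sum between 6 and 24.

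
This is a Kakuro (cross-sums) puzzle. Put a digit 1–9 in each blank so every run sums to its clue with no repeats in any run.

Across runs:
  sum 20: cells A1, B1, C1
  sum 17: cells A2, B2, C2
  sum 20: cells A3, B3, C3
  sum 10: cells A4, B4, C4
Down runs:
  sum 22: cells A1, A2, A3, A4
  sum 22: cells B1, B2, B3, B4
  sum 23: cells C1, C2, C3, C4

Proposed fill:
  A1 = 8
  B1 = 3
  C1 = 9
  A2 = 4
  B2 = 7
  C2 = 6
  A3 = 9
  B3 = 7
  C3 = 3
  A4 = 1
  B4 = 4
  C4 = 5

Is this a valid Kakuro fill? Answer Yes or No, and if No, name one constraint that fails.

No — the down run B1–B4 sums to 21, not 22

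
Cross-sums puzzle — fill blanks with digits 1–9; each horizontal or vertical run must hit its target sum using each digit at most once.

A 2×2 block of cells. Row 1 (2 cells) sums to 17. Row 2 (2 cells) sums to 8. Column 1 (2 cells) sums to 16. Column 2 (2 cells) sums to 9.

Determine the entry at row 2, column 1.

7

17 in 2 cells must be {8,9}; 16 in 2 cells must be {7,9}.
The 17 across and the 16 down share only 9, so (1,1) = 9.
(1,2) = 17 − 9 = 8 completes the 17 across.
(2,1) = 16 − 9 = 7 completes the 16 down.
(2,2) = 8 − 7 = 1 completes the 8 across.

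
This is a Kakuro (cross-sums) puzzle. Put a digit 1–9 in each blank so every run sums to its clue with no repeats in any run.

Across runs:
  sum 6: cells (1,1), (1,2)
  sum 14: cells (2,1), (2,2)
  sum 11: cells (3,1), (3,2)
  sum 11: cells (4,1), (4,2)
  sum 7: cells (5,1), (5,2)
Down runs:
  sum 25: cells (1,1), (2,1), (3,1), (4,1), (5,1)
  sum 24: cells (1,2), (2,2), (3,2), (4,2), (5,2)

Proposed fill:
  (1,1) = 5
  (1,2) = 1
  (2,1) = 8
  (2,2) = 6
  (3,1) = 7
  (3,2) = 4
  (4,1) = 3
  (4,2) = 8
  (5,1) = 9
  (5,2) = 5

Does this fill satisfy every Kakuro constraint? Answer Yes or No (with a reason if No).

No — the down run (1,1)–(5,1) sums to 32, not 25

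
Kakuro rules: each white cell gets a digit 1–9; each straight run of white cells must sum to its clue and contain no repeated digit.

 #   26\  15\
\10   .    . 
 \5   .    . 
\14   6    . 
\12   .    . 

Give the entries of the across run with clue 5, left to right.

R3C2 = 14 − 6 = 8 completes the 14 across.
Given what's placed, R4C2 must be 4 to fit the 12 across and 15 down.
R4C1 = 12 − 4 = 8 completes the 12 across.
Given what's placed, R2C1 must be 3 to fit the 5 across and 26 down.
R2C2 = 5 − 3 = 2 completes the 5 across.
R1C1 = 26 − 17 = 9 completes the 26 down.
R1C2 = 10 − 9 = 1 completes the 10 across.

3, 2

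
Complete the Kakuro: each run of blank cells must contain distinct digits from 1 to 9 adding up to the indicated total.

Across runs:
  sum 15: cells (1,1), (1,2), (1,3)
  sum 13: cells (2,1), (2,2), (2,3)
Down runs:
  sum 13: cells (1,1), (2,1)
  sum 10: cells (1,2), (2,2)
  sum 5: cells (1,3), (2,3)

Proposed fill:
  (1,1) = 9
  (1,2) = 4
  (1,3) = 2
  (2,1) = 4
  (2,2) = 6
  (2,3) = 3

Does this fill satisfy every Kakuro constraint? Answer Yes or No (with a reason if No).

Yes

Across: 9+4+2=15; 4+6+3=13. Down: 9+4=13; 4+6=10; 2+3=5. No digit repeats within any run.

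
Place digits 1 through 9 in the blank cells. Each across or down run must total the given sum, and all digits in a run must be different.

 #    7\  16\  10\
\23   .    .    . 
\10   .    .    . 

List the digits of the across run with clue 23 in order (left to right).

6, 9, 8

23 in 3 cells must be {6,8,9}; 16 in 2 cells must be {7,9}.
The 23 across and the 7 down share only 6, so R1C1 = 6.
Given what's placed, R1C2 must be 9 to fit the 23 across and 16 down.
R1C3 = 23 − 15 = 8 completes the 23 across.
R2C1 = 7 − 6 = 1 completes the 7 down.
R2C2 = 16 − 9 = 7 completes the 16 down.
R2C3 = 10 − 8 = 2 completes the 10 across.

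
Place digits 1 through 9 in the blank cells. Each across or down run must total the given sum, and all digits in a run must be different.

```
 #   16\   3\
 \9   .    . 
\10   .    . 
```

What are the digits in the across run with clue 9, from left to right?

7, 2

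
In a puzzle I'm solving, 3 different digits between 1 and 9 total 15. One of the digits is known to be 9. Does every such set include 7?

No

Counterexample: {1,5,9} sums to 15 under that restriction without using 7.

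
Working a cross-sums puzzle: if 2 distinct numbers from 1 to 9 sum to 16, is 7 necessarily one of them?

Yes

The only way to make 16 from 2 distinct digits is {7,9}, which contains 7.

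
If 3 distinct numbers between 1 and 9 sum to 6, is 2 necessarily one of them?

Yes

The only way to make 6 from 3 distinct digits is {1,2,3}, which contains 2.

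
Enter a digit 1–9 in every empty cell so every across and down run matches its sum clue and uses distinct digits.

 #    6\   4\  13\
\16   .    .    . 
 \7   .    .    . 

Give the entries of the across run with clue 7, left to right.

2 1 4

7 in 3 cells must be {1,2,4}; 4 in 2 cells must be {1,3}.
The 7 across and the 4 down share only 1, so R2C2 = 1.
Given what's placed, R2C3 must be 4 to fit the 7 across and 13 down.
R1C2 = 4 − 1 = 3 completes the 4 down.
R1C3 = 13 − 4 = 9 completes the 13 down.
R2C1 = 7 − 5 = 2 completes the 7 across.
R1C1 = 16 − 12 = 4 completes the 16 across.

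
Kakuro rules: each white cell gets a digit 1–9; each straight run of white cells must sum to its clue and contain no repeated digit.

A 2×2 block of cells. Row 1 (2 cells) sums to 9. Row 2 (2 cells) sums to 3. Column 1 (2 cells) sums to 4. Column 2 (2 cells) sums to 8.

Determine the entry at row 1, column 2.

6

3 in 2 cells must be {1,2}; 4 in 2 cells must be {1,3}.
The 3 across and the 4 down share only 1, so (2,1) = 1.
(2,2) = 3 − 1 = 2 completes the 3 across.
(1,1) = 4 − 1 = 3 completes the 4 down.
(1,2) = 9 − 3 = 6 completes the 9 across.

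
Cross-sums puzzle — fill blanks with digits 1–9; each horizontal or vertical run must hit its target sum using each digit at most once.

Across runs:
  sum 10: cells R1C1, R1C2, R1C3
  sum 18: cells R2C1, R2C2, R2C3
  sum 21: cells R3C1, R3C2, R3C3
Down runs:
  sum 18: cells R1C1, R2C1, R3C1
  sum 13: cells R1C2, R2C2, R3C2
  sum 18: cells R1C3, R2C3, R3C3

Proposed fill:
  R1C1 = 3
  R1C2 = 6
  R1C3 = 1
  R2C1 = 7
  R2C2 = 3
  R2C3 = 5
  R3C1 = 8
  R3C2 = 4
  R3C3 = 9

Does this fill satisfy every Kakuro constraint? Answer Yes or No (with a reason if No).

No — the across run R2C1–R2C3 sums to 15, not 18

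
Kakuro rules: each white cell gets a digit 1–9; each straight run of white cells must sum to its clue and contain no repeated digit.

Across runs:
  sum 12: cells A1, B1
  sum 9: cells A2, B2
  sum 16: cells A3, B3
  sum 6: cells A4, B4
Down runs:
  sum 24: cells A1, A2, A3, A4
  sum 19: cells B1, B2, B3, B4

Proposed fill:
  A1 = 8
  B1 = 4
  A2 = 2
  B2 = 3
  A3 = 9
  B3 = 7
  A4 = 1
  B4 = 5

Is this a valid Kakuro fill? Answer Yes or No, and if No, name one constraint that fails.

No — the down run A1–A4 sums to 20, not 24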